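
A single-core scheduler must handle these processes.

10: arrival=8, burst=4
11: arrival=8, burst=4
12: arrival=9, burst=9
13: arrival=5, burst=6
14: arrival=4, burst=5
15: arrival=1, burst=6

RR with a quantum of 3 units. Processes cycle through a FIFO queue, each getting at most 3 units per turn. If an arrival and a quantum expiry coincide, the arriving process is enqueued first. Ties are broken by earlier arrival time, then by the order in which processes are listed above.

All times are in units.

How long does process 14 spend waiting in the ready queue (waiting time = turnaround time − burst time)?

6

Gantt: | idle 0-1 | 15 1-4 | 14 4-7 | 15 7-10 | 13 10-13 | 14 13-15 | 10 15-18 | 11 18-21 | 12 21-24 | 13 24-27 | 10 27-28 | 11 28-29 | 12 29-35 |
Completion: 10=28  11=29  12=35  13=27  14=15  15=10
Turnaround (C−A): 10=20  11=21  12=26  13=22  14=11  15=9
Waiting(14) = turnaround − burst = 11 − 5 = 6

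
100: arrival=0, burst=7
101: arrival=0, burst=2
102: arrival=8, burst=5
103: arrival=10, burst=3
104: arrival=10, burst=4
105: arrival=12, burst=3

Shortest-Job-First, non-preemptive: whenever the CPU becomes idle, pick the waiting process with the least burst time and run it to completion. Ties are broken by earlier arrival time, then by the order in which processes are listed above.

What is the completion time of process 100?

Gantt: | 101 0-2 | 100 2-9 | 102 9-14 | 103 14-17 | 105 17-20 | 104 20-24 |
Completion: 100=9  101=2  102=14  103=17  104=24  105=20

9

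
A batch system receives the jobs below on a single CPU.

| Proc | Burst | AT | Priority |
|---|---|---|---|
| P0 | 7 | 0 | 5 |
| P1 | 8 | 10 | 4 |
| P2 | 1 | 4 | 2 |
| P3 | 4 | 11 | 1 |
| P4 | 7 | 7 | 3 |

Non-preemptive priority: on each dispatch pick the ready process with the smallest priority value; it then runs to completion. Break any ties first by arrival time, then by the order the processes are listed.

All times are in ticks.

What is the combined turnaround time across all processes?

44

Schedule: | P0 0-7 | P2 7-8 | P4 8-15 | P3 15-19 | P1 19-27 |
Completion: P0=7  P1=27  P2=8  P3=19  P4=15
Turnaround (C−A): P0=7  P1=17  P2=4  P3=8  P4=8
Turnaround = completion − arrival: P0=7, P1=17, P2=4, P3=8, P4=8
Total turnaround = 7 + 17 + 4 + 8 + 8 = 44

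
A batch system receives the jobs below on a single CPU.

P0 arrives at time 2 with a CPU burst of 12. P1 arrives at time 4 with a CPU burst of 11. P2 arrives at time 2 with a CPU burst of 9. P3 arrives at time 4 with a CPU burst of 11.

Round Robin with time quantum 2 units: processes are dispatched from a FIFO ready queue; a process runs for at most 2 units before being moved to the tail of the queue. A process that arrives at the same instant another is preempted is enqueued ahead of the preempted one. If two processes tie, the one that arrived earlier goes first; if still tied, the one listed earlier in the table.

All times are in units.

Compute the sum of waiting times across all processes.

114

Schedule: | idle 0-2 | P0 2-4 | P2 4-6 | P1 6-8 | P3 8-10 | P0 10-12 | P2 12-14 | P1 14-16 | P3 16-18 | P0 18-20 | P2 20-22 | P1 22-24 | P3 24-26 | P0 26-28 | P2 28-30 | P1 30-32 | P3 32-34 | P0 34-36 | P2 36-37 | P1 37-39 | P3 39-41 | P0 41-43 | P1 43-44 | P3 44-45 |
Completion: P0=43  P1=44  P2=37  P3=45
Turnaround (C−A): P0=41  P1=40  P2=35  P3=41
Waiting = turnaround − burst: P0=29, P1=29, P2=26, P3=30
Total waiting = 29 + 29 + 26 + 30 = 114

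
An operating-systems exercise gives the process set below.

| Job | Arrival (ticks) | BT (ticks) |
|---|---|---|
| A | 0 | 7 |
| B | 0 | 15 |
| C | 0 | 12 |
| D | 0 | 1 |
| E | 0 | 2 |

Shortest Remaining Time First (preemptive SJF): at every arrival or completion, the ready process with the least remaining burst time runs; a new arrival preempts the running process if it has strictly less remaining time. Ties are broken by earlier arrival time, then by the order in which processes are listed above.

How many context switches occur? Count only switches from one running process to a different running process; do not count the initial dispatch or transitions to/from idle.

Schedule: | D 0-1 | E 1-3 | A 3-10 | C 10-22 | B 22-37 |
Completion: A=10  B=37  C=22  D=1  E=3
Turnaround (C−A): A=10  B=37  C=22  D=1  E=3

4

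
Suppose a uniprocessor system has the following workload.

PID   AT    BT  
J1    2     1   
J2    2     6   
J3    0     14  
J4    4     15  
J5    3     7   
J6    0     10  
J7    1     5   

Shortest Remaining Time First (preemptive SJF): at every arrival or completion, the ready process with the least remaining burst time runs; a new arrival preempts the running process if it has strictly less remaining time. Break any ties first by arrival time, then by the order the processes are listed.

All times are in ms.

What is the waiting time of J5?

10

Timeline: | J6 0-1 | J7 1-2 | J1 2-3 | J7 3-7 | J2 7-13 | J5 13-20 | J6 20-29 | J3 29-43 | J4 43-58 |
Completion: J1=3  J2=13  J3=43  J4=58  J5=20  J6=29  J7=7
Turnaround (C−A): J1=1  J2=11  J3=43  J4=54  J5=17  J6=29  J7=6
Waiting(J5) = turnaround − burst = 17 − 7 = 10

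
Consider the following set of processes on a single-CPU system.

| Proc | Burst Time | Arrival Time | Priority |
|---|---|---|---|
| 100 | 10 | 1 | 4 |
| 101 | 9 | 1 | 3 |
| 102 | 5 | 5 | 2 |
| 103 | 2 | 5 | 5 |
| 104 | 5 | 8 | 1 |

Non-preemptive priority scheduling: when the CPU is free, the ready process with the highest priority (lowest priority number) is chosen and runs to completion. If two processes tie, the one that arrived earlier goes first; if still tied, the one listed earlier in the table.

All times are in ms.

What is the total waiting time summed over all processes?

Gantt: | idle 0-1 | 101 1-10 | 104 10-15 | 102 15-20 | 100 20-30 | 103 30-32 |
Completion: 100=30  101=10  102=20  103=32  104=15
Waiting = turnaround − burst: 100=19, 101=0, 102=10, 103=25, 104=2
Total waiting = 19 + 0 + 10 + 25 + 2 = 56

56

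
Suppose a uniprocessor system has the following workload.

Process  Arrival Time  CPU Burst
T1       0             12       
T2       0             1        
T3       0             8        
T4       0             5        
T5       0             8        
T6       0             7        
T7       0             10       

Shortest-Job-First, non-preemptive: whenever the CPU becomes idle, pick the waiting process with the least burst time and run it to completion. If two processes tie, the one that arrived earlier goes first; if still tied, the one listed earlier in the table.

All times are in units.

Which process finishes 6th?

T7

Timeline: | T2 0-1 | T4 1-6 | T6 6-13 | T3 13-21 | T5 21-29 | T7 29-39 | T1 39-51 |
Completion: T1=51  T2=1  T3=21  T4=6  T5=29  T6=13  T7=39
Turnaround (C−A): T1=51  T2=1  T3=21  T4=6  T5=29  T6=13  T7=39
Finish order: T2 → T4 → T6 → T3 → T5 → T7 → T1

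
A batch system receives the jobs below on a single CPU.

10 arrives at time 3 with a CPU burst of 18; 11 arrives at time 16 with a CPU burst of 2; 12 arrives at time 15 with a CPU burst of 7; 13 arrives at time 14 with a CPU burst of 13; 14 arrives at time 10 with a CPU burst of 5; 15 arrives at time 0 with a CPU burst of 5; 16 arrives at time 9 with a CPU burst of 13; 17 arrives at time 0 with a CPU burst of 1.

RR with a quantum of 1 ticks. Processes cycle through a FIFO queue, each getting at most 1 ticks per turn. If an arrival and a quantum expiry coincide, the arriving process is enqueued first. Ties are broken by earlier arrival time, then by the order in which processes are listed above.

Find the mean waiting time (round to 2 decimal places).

Timeline: | 15 0-1 | 17 1-2 | 15 2-3 | 10 3-4 | 15 4-5 | 10 5-6 | 15 6-7 | 10 7-8 | 15 8-9 | 10 9-10 | 16 10-11 | 14 11-12 | 10 12-13 | 16 13-14 | 14 14-15 | 10 15-16 | 13 16-17 | 16 17-18 | 12 18-19 | 14 19-20 | 11 20-21 | 10 21-22 | 13 22-23 | 16 23-24 | 12 24-25 | 14 25-26 | 11 26-27 | 10 27-28 | 13 28-29 | 16 29-30 | 12 30-31 | 14 31-32 | 10 32-33 | 13 33-34 | 16 34-35 | 12 35-36 | 10 36-37 | 13 37-38 | 16 38-39 | 12 39-40 | 10 40-41 | 13 41-42 | 16 42-43 | 12 43-44 | 10 44-45 | 13 45-46 | 16 46-47 | 12 47-48 | 10 48-49 | 13 49-50 | 16 50-51 | 10 51-52 | 13 52-53 | 16 53-54 | 10 54-55 | 13 55-56 | 16 56-57 | 10 57-58 | 13 58-59 | 16 59-60 | 10 60-61 | 13 61-62 | 10 62-63 | 13 63-64 |
Completion: 10=63  11=27  12=48  13=64  14=32  15=9  16=60  17=2
Waiting times: 10=42, 11=9, 12=26, 13=37, 14=17, 15=4, 16=38, 17=1
Average waiting = (42+9+26+37+17+4+38+1) / 8 = 174/8 = 21.75

21.75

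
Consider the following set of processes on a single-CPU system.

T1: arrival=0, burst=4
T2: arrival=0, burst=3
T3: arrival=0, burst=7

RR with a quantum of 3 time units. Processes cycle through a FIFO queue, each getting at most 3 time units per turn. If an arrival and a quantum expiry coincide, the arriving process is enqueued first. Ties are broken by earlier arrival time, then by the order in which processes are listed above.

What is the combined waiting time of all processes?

Timeline: | T1 0-3 | T2 3-6 | T3 6-9 | T1 9-10 | T3 10-14 |
Completion: T1=10  T2=6  T3=14
Turnaround (C−A): T1=10  T2=6  T3=14
Waiting = turnaround − burst: T1=6, T2=3, T3=7
Total waiting = 6 + 3 + 7 = 16

16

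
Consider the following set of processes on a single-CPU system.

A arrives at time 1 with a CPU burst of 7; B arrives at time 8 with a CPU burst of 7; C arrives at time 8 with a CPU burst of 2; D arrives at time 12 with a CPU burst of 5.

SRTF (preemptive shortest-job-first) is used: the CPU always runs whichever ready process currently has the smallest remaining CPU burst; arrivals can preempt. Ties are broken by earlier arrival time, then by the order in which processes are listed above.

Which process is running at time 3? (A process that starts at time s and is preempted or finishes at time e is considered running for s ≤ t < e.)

Timeline: | idle 0-1 | A 1-8 | C 8-10 | B 10-17 | D 17-22 |
Completion: A=8  B=17  C=10  D=22

A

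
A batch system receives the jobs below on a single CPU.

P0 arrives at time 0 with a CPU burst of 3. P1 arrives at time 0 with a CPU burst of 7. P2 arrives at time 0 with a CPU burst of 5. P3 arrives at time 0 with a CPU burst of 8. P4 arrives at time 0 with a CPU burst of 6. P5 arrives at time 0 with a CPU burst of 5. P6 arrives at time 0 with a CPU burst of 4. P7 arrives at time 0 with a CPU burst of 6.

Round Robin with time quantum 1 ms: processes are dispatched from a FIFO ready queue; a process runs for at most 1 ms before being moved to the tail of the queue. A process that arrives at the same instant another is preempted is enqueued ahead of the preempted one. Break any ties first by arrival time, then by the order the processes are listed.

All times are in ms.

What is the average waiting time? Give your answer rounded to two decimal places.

Timeline: | P0 0-1 | P1 1-2 | P2 2-3 | P3 3-4 | P4 4-5 | P5 5-6 | P6 6-7 | P7 7-8 | P0 8-9 | P1 9-10 | P2 10-11 | P3 11-12 | P4 12-13 | P5 13-14 | P6 14-15 | P7 15-16 | P0 16-17 | P1 17-18 | P2 18-19 | P3 19-20 | P4 20-21 | P5 21-22 | P6 22-23 | P7 23-24 | P1 24-25 | P2 25-26 | P3 26-27 | P4 27-28 | P5 28-29 | P6 29-30 | P7 30-31 | P1 31-32 | P2 32-33 | P3 33-34 | P4 34-35 | P5 35-36 | P7 36-37 | P1 37-38 | P3 38-39 | P4 39-40 | P7 40-41 | P1 41-42 | P3 42-44 |
Completion: P0=17  P1=42  P2=33  P3=44  P4=40  P5=36  P6=30  P7=41
Waiting times: P0=14, P1=35, P2=28, P3=36, P4=34, P5=31, P6=26, P7=35
Average waiting = (14+35+28+36+34+31+26+35) / 8 = 239/8 = 29.88

29.88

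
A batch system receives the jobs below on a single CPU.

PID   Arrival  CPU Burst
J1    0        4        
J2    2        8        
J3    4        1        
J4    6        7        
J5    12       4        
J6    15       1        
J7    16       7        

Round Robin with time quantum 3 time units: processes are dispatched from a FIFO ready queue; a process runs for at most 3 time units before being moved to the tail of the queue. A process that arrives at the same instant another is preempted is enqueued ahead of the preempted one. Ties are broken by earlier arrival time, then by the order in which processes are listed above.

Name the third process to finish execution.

J2

Schedule: | J1 0-3 | J2 3-6 | J1 6-7 | J3 7-8 | J4 8-11 | J2 11-14 | J4 14-17 | J5 17-20 | J2 20-22 | J6 22-23 | J7 23-26 | J4 26-27 | J5 27-28 | J7 28-32 |
Completion: J1=7  J2=22  J3=8  J4=27  J5=28  J6=23  J7=32
Finish order: J1 → J3 → J2 → J6 → J4 → J5 → J7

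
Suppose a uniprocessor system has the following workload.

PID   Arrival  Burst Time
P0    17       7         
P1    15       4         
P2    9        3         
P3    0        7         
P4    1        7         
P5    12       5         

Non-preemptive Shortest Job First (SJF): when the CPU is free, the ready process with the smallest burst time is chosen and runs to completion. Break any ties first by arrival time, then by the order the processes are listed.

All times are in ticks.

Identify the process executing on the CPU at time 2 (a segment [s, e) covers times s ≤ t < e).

Timeline: | P3 0-7 | P4 7-14 | P2 14-17 | P1 17-21 | P5 21-26 | P0 26-33 |
Completion: P0=33  P1=21  P2=17  P3=7  P4=14  P5=26

P3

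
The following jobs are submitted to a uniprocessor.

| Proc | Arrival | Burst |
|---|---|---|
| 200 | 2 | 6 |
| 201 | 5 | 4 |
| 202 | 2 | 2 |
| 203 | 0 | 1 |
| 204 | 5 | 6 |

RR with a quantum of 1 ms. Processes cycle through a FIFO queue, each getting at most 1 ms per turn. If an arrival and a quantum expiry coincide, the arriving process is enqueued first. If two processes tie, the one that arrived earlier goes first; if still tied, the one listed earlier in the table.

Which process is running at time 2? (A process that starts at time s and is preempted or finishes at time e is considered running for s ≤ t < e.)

Timeline: | 203 0-1 | idle 1-2 | 200 2-3 | 202 3-4 | 200 4-5 | 202 5-6 | 201 6-7 | 204 7-8 | 200 8-9 | 201 9-10 | 204 10-11 | 200 11-12 | 201 12-13 | 204 13-14 | 200 14-15 | 201 15-16 | 204 16-17 | 200 17-18 | 204 18-20 |
Completion: 200=18  201=16  202=6  203=1  204=20
Turnaround (C−A): 200=16  201=11  202=4  203=1  204=15

200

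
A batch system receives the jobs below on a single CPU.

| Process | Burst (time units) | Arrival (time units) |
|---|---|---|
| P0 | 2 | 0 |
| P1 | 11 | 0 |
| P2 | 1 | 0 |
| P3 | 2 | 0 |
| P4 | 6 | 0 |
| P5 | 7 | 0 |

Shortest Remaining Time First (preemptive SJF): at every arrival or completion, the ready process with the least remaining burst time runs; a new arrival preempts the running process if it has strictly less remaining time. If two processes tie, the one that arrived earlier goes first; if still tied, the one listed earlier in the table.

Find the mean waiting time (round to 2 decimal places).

6.33

Schedule: | P2 0-1 | P0 1-3 | P3 3-5 | P4 5-11 | P5 11-18 | P1 18-29 |
Completion: P0=3  P1=29  P2=1  P3=5  P4=11  P5=18
Turnaround (C−A): P0=3  P1=29  P2=1  P3=5  P4=11  P5=18
Waiting times: P0=1, P1=18, P2=0, P3=3, P4=5, P5=11
Average waiting = (1+18+0+3+5+11) / 6 = 38/6 = 6.33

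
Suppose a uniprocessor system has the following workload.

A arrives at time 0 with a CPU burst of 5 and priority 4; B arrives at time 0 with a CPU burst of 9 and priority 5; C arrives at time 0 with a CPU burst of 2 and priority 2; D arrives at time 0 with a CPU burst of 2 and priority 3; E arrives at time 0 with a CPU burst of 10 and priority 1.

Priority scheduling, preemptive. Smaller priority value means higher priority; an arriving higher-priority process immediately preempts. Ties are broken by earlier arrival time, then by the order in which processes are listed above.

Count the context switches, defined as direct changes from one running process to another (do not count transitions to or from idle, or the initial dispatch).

4

Gantt: | E 0-10 | C 10-12 | D 12-14 | A 14-19 | B 19-28 |
Completion: A=19  B=28  C=12  D=14  E=10
Turnaround (C−A): A=19  B=28  C=12  D=14  E=10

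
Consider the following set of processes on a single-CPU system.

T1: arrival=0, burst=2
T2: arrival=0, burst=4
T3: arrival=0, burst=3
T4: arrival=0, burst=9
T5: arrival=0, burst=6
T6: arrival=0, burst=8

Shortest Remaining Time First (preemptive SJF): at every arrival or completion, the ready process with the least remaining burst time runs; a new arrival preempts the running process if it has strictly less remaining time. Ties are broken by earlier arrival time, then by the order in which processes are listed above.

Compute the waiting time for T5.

Gantt: | T1 0-2 | T3 2-5 | T2 5-9 | T5 9-15 | T6 15-23 | T4 23-32 |
Completion: T1=2  T2=9  T3=5  T4=32  T5=15  T6=23
Turnaround (C−A): T1=2  T2=9  T3=5  T4=32  T5=15  T6=23
Waiting(T5) = turnaround − burst = 15 − 6 = 9

9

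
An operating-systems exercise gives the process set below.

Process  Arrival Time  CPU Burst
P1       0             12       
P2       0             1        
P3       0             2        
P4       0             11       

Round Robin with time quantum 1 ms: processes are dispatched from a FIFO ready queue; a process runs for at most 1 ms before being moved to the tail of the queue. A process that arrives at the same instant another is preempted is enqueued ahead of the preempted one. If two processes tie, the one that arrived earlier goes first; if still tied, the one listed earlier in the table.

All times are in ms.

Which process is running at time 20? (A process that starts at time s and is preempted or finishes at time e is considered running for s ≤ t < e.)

P4

Gantt: | P1 0-1 | P2 1-2 | P3 2-3 | P4 3-4 | P1 4-5 | P3 5-6 | P4 6-7 | P1 7-8 | P4 8-9 | P1 9-10 | P4 10-11 | P1 11-12 | P4 12-13 | P1 13-14 | P4 14-15 | P1 15-16 | P4 16-17 | P1 17-18 | P4 18-19 | P1 19-20 | P4 20-21 | P1 21-22 | P4 22-23 | P1 23-24 | P4 24-25 | P1 25-26 |
Completion: P1=26  P2=2  P3=6  P4=25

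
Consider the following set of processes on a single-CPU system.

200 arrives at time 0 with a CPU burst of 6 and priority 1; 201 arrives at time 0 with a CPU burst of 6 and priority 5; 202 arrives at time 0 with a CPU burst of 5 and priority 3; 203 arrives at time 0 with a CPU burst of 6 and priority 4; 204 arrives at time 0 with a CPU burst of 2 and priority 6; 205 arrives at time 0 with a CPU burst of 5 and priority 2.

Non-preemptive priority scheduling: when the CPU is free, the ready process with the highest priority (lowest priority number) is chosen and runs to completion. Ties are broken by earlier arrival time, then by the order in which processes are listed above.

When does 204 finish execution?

Timeline: | 200 0-6 | 205 6-11 | 202 11-16 | 203 16-22 | 201 22-28 | 204 28-30 |
Completion: 200=6  201=28  202=16  203=22  204=30  205=11
Turnaround (C−A): 200=6  201=28  202=16  203=22  204=30  205=11

30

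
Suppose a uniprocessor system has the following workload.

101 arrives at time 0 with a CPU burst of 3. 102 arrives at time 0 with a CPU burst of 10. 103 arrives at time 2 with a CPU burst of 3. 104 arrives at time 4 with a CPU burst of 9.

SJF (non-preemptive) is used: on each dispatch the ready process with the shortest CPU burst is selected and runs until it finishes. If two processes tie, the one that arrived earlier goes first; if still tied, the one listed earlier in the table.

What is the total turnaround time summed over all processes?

43

Gantt: | 101 0-3 | 103 3-6 | 104 6-15 | 102 15-25 |
Completion: 101=3  102=25  103=6  104=15
Turnaround = completion − arrival: 101=3, 102=25, 103=4, 104=11
Total turnaround = 3 + 25 + 4 + 11 = 43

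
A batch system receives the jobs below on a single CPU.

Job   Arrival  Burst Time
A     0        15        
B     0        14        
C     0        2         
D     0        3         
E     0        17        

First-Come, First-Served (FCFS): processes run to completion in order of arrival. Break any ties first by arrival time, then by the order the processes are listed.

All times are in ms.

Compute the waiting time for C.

29

Gantt: | A 0-15 | B 15-29 | C 29-31 | D 31-34 | E 34-51 |
Completion: A=15  B=29  C=31  D=34  E=51
Turnaround (C−A): A=15  B=29  C=31  D=34  E=51
Waiting(C) = turnaround − burst = 31 − 2 = 29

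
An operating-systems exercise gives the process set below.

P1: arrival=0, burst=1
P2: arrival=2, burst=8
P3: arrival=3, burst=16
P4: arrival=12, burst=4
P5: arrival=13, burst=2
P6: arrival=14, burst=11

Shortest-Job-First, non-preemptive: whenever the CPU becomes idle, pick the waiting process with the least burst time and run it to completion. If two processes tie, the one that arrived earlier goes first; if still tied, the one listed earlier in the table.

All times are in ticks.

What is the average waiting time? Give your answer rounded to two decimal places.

9.00

Timeline: | P1 0-1 | idle 1-2 | P2 2-10 | P3 10-26 | P5 26-28 | P4 28-32 | P6 32-43 |
Completion: P1=1  P2=10  P3=26  P4=32  P5=28  P6=43
Turnaround (C−A): P1=1  P2=8  P3=23  P4=20  P5=15  P6=29
Waiting times: P1=0, P2=0, P3=7, P4=16, P5=13, P6=18
Average waiting = (0+0+7+16+13+18) / 6 = 54/6 = 9.00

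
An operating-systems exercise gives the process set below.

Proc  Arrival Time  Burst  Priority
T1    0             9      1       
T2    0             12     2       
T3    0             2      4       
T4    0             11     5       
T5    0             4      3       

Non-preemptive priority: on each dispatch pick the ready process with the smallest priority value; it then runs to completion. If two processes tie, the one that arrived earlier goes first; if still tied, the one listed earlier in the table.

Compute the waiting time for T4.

Timeline: | T1 0-9 | T2 9-21 | T5 21-25 | T3 25-27 | T4 27-38 |
Completion: T1=9  T2=21  T3=27  T4=38  T5=25
Turnaround (C−A): T1=9  T2=21  T3=27  T4=38  T5=25
Waiting(T4) = turnaround − burst = 38 − 11 = 27

27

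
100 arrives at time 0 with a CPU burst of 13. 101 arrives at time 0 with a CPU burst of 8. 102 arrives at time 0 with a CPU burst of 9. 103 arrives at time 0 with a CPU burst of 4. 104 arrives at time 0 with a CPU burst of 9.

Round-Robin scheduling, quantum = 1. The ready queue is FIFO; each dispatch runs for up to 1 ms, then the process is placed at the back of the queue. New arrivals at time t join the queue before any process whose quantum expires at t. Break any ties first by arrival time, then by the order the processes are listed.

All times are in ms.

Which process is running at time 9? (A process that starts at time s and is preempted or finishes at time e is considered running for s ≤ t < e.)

104

Schedule: | 100 0-1 | 101 1-2 | 102 2-3 | 103 3-4 | 104 4-5 | 100 5-6 | 101 6-7 | 102 7-8 | 103 8-9 | 104 9-10 | 100 10-11 | 101 11-12 | 102 12-13 | 103 13-14 | 104 14-15 | 100 15-16 | 101 16-17 | 102 17-18 | 103 18-19 | 104 19-20 | 100 20-21 | 101 21-22 | 102 22-23 | 104 23-24 | 100 24-25 | 101 25-26 | 102 26-27 | 104 27-28 | 100 28-29 | 101 29-30 | 102 30-31 | 104 31-32 | 100 32-33 | 101 33-34 | 102 34-35 | 104 35-36 | 100 36-37 | 102 37-38 | 104 38-39 | 100 39-43 |
Completion: 100=43  101=34  102=38  103=19  104=39
Turnaround (C−A): 100=43  101=34  102=38  103=19  104=39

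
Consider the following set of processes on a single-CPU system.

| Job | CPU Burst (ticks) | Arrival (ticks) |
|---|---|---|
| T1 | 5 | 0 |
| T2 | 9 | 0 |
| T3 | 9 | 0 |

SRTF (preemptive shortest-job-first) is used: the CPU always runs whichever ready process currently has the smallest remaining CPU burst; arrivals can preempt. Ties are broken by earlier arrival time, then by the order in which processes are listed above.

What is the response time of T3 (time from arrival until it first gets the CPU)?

Gantt: | T1 0-5 | T2 5-14 | T3 14-23 |
Completion: T1=5  T2=14  T3=23
Response(T3) = first start − arrival = 14 − 0 = 14

14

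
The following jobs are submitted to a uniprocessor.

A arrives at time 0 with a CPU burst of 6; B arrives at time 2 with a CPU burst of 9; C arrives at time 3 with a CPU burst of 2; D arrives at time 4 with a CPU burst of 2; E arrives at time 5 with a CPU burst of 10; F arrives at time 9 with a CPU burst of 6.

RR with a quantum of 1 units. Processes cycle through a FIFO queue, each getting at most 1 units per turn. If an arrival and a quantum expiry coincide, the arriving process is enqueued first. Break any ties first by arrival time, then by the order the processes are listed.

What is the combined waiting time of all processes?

Gantt: | A 0-2 | B 2-3 | A 3-4 | C 4-5 | B 5-6 | D 6-7 | A 7-8 | E 8-9 | C 9-10 | B 10-11 | D 11-12 | A 12-13 | F 13-14 | E 14-15 | B 15-16 | A 16-17 | F 17-18 | E 18-19 | B 19-20 | F 20-21 | E 21-22 | B 22-23 | F 23-24 | E 24-25 | B 25-26 | F 26-27 | E 27-28 | B 28-29 | F 29-30 | E 30-31 | B 31-32 | E 32-35 |
Completion: A=17  B=32  C=10  D=12  E=35  F=30
Turnaround (C−A): A=17  B=30  C=7  D=8  E=30  F=21
Waiting = turnaround − burst: A=11, B=21, C=5, D=6, E=20, F=15
Total waiting = 11 + 21 + 5 + 6 + 20 + 15 = 78

78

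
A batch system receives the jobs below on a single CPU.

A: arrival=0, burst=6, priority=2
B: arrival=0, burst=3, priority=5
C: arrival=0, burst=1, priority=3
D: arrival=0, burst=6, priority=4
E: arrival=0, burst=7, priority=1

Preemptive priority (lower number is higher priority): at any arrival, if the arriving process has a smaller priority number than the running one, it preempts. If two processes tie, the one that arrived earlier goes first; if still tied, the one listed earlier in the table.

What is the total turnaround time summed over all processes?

77

Timeline: | E 0-7 | A 7-13 | C 13-14 | D 14-20 | B 20-23 |
Completion: A=13  B=23  C=14  D=20  E=7
Turnaround (C−A): A=13  B=23  C=14  D=20  E=7
Turnaround = completion − arrival: A=13, B=23, C=14, D=20, E=7
Total turnaround = 13 + 23 + 14 + 20 + 7 = 77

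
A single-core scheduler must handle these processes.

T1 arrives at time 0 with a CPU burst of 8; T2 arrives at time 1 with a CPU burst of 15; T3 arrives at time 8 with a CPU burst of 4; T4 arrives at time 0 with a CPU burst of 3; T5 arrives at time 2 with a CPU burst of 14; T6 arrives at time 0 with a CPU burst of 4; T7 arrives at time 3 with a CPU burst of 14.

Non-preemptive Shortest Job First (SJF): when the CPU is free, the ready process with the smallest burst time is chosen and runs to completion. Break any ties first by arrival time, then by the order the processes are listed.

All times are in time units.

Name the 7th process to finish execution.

T2

Gantt: | T4 0-3 | T6 3-7 | T1 7-15 | T3 15-19 | T5 19-33 | T7 33-47 | T2 47-62 |
Completion: T1=15  T2=62  T3=19  T4=3  T5=33  T6=7  T7=47
Finish order: T4 → T6 → T1 → T3 → T5 → T7 → T2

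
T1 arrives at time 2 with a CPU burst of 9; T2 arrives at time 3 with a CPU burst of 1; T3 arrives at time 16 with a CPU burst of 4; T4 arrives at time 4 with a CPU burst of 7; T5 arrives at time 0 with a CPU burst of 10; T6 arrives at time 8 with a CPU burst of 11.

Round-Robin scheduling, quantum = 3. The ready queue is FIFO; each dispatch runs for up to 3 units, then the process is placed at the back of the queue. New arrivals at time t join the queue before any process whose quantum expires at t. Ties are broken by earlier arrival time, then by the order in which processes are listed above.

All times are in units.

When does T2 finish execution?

Gantt: | T5 0-3 | T1 3-6 | T2 6-7 | T5 7-10 | T4 10-13 | T1 13-16 | T6 16-19 | T5 19-22 | T4 22-25 | T3 25-28 | T1 28-31 | T6 31-34 | T5 34-35 | T4 35-36 | T3 36-37 | T6 37-42 |
Completion: T1=31  T2=7  T3=37  T4=36  T5=35  T6=42
Turnaround (C−A): T1=29  T2=4  T3=21  T4=32  T5=35  T6=34

7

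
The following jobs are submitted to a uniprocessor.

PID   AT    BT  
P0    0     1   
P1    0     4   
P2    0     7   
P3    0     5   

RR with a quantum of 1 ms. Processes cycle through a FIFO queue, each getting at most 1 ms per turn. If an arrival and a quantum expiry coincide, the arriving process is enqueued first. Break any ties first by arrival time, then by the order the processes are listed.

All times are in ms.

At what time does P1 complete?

Gantt: | P0 0-1 | P1 1-2 | P2 2-3 | P3 3-4 | P1 4-5 | P2 5-6 | P3 6-7 | P1 7-8 | P2 8-9 | P3 9-10 | P1 10-11 | P2 11-12 | P3 12-13 | P2 13-14 | P3 14-15 | P2 15-17 |
Completion: P0=1  P1=11  P2=17  P3=15

11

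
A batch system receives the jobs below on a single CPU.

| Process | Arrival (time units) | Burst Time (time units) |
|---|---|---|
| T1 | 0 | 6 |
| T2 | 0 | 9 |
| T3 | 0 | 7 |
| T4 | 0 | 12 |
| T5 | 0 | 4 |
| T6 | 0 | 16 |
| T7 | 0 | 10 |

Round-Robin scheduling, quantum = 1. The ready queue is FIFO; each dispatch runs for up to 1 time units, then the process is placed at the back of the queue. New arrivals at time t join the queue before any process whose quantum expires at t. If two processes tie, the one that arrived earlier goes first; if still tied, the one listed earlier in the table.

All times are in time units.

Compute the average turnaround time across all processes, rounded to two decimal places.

47.43

Timeline: | T1 0-1 | T2 1-2 | T3 2-3 | T4 3-4 | T5 4-5 | T6 5-6 | T7 6-7 | T1 7-8 | T2 8-9 | T3 9-10 | T4 10-11 | T5 11-12 | T6 12-13 | T7 13-14 | T1 14-15 | T2 15-16 | T3 16-17 | T4 17-18 | T5 18-19 | T6 19-20 | T7 20-21 | T1 21-22 | T2 22-23 | T3 23-24 | T4 24-25 | T5 25-26 | T6 26-27 | T7 27-28 | T1 28-29 | T2 29-30 | T3 30-31 | T4 31-32 | T6 32-33 | T7 33-34 | T1 34-35 | T2 35-36 | T3 36-37 | T4 37-38 | T6 38-39 | T7 39-40 | T2 40-41 | T3 41-42 | T4 42-43 | T6 43-44 | T7 44-45 | T2 45-46 | T4 46-47 | T6 47-48 | T7 48-49 | T2 49-50 | T4 50-51 | T6 51-52 | T7 52-53 | T4 53-54 | T6 54-55 | T7 55-56 | T4 56-57 | T6 57-58 | T4 58-59 | T6 59-64 |
Completion: T1=35  T2=50  T3=42  T4=59  T5=26  T6=64  T7=56
Turnaround times: T1=35, T2=50, T3=42, T4=59, T5=26, T6=64, T7=56
Average turnaround = (35+50+42+59+26+64+56) / 7 = 332/7 = 47.43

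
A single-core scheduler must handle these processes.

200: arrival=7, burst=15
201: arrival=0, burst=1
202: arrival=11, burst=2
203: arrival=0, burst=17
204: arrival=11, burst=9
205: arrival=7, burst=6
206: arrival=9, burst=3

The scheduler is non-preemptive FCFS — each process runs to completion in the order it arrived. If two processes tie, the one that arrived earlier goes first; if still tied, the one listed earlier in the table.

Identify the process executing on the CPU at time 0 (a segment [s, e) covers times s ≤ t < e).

201

Gantt: | 201 0-1 | 203 1-18 | 200 18-33 | 205 33-39 | 206 39-42 | 202 42-44 | 204 44-53 |
Completion: 200=33  201=1  202=44  203=18  204=53  205=39  206=42
Turnaround (C−A): 200=26  201=1  202=33  203=18  204=42  205=32  206=33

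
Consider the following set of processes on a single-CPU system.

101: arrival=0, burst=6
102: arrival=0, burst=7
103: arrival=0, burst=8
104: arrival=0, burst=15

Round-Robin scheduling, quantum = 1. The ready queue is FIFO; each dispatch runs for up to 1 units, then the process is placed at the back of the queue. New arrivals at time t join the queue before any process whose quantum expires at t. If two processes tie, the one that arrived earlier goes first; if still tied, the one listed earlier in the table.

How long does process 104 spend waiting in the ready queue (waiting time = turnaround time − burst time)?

21

Timeline: | 101 0-1 | 102 1-2 | 103 2-3 | 104 3-4 | 101 4-5 | 102 5-6 | 103 6-7 | 104 7-8 | 101 8-9 | 102 9-10 | 103 10-11 | 104 11-12 | 101 12-13 | 102 13-14 | 103 14-15 | 104 15-16 | 101 16-17 | 102 17-18 | 103 18-19 | 104 19-20 | 101 20-21 | 102 21-22 | 103 22-23 | 104 23-24 | 102 24-25 | 103 25-26 | 104 26-27 | 103 27-28 | 104 28-36 |
Completion: 101=21  102=25  103=28  104=36
Waiting(104) = turnaround − burst = 36 − 15 = 21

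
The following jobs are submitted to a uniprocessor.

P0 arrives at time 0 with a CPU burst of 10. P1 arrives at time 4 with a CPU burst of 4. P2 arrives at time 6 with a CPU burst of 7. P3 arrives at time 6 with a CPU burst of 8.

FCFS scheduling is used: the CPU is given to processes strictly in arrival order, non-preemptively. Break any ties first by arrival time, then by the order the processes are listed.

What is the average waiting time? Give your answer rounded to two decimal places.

Schedule: | P0 0-10 | P1 10-14 | P2 14-21 | P3 21-29 |
Completion: P0=10  P1=14  P2=21  P3=29
Waiting times: P0=0, P1=6, P2=8, P3=15
Average waiting = (0+6+8+15) / 4 = 29/4 = 7.25

7.25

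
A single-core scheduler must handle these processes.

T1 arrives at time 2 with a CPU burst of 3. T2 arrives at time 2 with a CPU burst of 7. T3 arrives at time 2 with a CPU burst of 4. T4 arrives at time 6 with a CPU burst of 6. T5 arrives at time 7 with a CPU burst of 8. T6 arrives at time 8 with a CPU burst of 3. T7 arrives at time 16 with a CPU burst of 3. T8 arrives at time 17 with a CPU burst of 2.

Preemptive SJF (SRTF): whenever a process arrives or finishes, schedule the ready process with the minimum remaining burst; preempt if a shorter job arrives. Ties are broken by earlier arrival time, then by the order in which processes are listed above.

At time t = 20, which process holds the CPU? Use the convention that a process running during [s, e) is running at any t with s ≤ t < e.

Gantt: | idle 0-2 | T1 2-5 | T3 5-9 | T6 9-12 | T4 12-18 | T8 18-20 | T7 20-23 | T2 23-30 | T5 30-38 |
Completion: T1=5  T2=30  T3=9  T4=18  T5=38  T6=12  T7=23  T8=20

T7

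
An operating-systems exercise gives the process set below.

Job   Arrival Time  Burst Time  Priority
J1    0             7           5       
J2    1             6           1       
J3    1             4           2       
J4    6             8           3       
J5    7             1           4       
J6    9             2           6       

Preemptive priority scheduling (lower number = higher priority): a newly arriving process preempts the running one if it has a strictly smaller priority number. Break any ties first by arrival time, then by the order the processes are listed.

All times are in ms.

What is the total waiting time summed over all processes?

Schedule: | J1 0-1 | J2 1-7 | J3 7-11 | J4 11-19 | J5 19-20 | J1 20-26 | J6 26-28 |
Completion: J1=26  J2=7  J3=11  J4=19  J5=20  J6=28
Waiting = turnaround − burst: J1=19, J2=0, J3=6, J4=5, J5=12, J6=17
Total waiting = 19 + 0 + 6 + 5 + 12 + 17 = 59

59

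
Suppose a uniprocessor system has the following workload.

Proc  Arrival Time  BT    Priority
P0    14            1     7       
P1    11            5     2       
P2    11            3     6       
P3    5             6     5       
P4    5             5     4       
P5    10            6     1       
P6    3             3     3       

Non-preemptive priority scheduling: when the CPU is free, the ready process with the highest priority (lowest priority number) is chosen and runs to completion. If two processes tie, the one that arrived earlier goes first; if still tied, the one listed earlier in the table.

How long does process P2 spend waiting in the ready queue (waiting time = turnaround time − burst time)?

17

Timeline: | idle 0-3 | P6 3-6 | P4 6-11 | P5 11-17 | P1 17-22 | P3 22-28 | P2 28-31 | P0 31-32 |
Completion: P0=32  P1=22  P2=31  P3=28  P4=11  P5=17  P6=6
Waiting(P2) = turnaround − burst = 20 − 3 = 17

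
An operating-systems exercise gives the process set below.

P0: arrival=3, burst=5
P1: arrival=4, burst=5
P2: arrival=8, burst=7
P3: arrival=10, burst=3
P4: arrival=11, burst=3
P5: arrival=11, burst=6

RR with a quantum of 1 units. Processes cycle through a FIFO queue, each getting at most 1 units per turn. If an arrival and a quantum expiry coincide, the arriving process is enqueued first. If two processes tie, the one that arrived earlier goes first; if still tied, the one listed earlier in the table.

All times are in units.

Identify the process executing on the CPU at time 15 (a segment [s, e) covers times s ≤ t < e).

Schedule: | idle 0-3 | P0 3-4 | P1 4-5 | P0 5-6 | P1 6-7 | P0 7-8 | P1 8-9 | P2 9-10 | P0 10-11 | P1 11-12 | P3 12-13 | P2 13-14 | P4 14-15 | P5 15-16 | P0 16-17 | P1 17-18 | P3 18-19 | P2 19-20 | P4 20-21 | P5 21-22 | P3 22-23 | P2 23-24 | P4 24-25 | P5 25-26 | P2 26-27 | P5 27-28 | P2 28-29 | P5 29-30 | P2 30-31 | P5 31-32 |
Completion: P0=17  P1=18  P2=31  P3=23  P4=25  P5=32

P5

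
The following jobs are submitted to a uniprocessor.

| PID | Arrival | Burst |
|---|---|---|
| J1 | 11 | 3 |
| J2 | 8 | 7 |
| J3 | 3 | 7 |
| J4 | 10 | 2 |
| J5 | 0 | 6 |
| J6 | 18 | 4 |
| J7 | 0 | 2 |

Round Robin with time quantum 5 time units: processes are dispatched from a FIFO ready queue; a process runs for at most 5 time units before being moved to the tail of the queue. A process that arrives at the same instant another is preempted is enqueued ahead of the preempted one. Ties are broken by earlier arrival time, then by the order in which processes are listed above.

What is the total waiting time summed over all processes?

Timeline: | J5 0-5 | J7 5-7 | J3 7-12 | J5 12-13 | J2 13-18 | J4 18-20 | J1 20-23 | J3 23-25 | J6 25-29 | J2 29-31 |
Completion: J1=23  J2=31  J3=25  J4=20  J5=13  J6=29  J7=7
Waiting = turnaround − burst: J1=9, J2=16, J3=15, J4=8, J5=7, J6=7, J7=5
Total waiting = 9 + 16 + 15 + 8 + 7 + 7 + 5 = 67

67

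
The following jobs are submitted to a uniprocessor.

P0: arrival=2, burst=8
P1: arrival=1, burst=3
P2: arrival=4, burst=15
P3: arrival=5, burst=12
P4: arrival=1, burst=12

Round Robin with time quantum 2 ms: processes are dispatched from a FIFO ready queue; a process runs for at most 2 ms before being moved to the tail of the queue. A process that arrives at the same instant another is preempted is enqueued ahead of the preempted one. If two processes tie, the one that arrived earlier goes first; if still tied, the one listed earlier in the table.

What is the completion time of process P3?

48

Timeline: | idle 0-1 | P1 1-3 | P4 3-5 | P0 5-7 | P1 7-8 | P2 8-10 | P3 10-12 | P4 12-14 | P0 14-16 | P2 16-18 | P3 18-20 | P4 20-22 | P0 22-24 | P2 24-26 | P3 26-28 | P4 28-30 | P0 30-32 | P2 32-34 | P3 34-36 | P4 36-38 | P2 38-40 | P3 40-42 | P4 42-44 | P2 44-46 | P3 46-48 | P2 48-51 |
Completion: P0=32  P1=8  P2=51  P3=48  P4=44
Turnaround (C−A): P0=30  P1=7  P2=47  P3=43  P4=43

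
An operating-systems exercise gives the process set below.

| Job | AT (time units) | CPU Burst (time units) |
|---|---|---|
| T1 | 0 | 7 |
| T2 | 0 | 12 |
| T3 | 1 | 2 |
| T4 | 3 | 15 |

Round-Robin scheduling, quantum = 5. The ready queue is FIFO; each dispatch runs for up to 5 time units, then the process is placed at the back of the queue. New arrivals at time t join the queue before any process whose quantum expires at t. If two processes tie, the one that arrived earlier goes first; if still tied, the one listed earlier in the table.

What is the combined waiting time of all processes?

58

Schedule: | T1 0-5 | T2 5-10 | T3 10-12 | T4 12-17 | T1 17-19 | T2 19-24 | T4 24-29 | T2 29-31 | T4 31-36 |
Completion: T1=19  T2=31  T3=12  T4=36
Turnaround (C−A): T1=19  T2=31  T3=11  T4=33
Waiting = turnaround − burst: T1=12, T2=19, T3=9, T4=18
Total waiting = 12 + 19 + 9 + 18 = 58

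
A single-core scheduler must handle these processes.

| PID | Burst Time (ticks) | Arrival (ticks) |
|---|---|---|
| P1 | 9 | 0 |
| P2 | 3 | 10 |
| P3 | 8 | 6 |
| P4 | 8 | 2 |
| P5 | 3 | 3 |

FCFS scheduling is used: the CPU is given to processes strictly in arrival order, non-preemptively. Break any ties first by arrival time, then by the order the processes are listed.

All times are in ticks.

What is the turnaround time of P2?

21

Timeline: | P1 0-9 | P4 9-17 | P5 17-20 | P3 20-28 | P2 28-31 |
Completion: P1=9  P2=31  P3=28  P4=17  P5=20
Turnaround (C−A): P1=9  P2=21  P3=22  P4=15  P5=17
Turnaround(P2) = completion − arrival = 31 − 10 = 21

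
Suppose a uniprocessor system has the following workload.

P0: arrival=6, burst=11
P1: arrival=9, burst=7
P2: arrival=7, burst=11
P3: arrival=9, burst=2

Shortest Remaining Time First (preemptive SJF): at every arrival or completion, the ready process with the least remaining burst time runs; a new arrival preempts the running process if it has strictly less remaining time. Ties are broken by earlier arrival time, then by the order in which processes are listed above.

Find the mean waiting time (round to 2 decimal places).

Schedule: | idle 0-6 | P0 6-9 | P3 9-11 | P1 11-18 | P0 18-26 | P2 26-37 |
Completion: P0=26  P1=18  P2=37  P3=11
Turnaround (C−A): P0=20  P1=9  P2=30  P3=2
Waiting times: P0=9, P1=2, P2=19, P3=0
Average waiting = (9+2+19+0) / 4 = 30/4 = 7.50

7.50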